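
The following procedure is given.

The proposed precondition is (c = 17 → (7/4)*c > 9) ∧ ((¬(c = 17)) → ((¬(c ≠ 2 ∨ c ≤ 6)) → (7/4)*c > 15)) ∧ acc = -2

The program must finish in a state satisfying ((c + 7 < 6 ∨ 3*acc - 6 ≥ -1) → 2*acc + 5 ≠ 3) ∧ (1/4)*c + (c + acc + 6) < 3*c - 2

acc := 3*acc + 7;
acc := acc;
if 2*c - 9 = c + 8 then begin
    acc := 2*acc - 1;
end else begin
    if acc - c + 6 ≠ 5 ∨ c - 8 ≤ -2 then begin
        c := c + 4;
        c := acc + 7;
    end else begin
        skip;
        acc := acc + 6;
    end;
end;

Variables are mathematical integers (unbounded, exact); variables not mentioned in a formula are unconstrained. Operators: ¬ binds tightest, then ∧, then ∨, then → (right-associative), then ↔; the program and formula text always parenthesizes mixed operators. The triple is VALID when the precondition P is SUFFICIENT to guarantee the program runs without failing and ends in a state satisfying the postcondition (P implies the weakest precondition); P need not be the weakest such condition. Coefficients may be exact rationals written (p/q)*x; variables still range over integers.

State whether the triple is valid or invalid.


Working backward. After the program, the postcondition ((c + 7 < 6 ∨ 3*acc - 6 ≥ -1) → 2*acc + 5 ≠ 3) ∧ (1/4)*c + (c + acc + 6) < 3*c - 2 must hold; in canonical form it is ((c < -1 ∨ 3*acc ≥ 5) → 2*acc ≠ -2) ∧ acc < (7/4)*c - 8.
Then branch requires ((c < -1 ∨ 6*acc ≥ 8) → 4*acc ≠ 0) ∧ 2*acc < (7/4)*c - 7; else branch requires ((acc ≠ c - 1 ∨ c ≤ 6) → (((acc < -8 ∨ 3*acc ≥ 5) → 2*acc ≠ -2) ∧ (3/4)*acc > -17/4)) ∧ ((¬(acc ≠ c - 1 ∨ c ≤ 6)) → (((c < -1 ∨ 3*acc ≥ -13) → 2*acc ≠ -14) ∧ acc < (7/4)*c - 14)).
Before the if: (c = 17 → (((c < -1 ∨ 6*acc ≥ 8) → 4*acc ≠ 0) ∧ 2*acc < (7/4)*c - 7)) ∧ ((¬(c = 17)) → (((acc ≠ c - 1 ∨ c ≤ 6) → (((acc < -8 ∨ 3*acc ≥ 5) → 2*acc ≠ -2) ∧ (3/4)*acc > -17/4)) ∧ ((¬(acc ≠ c - 1 ∨ c ≤ 6)) → (((c < -1 ∨ 3*acc ≥ -13) → 2*acc ≠ -14) ∧ acc < (7/4)*c - 14))))
Before acc := acc: (c = 17 → (((c < -1 ∨ 6*acc ≥ 8) → 4*acc ≠ 0) ∧ 2*acc < (7/4)*c - 7)) ∧ ((¬(c = 17)) → (((acc ≠ c - 1 ∨ c ≤ 6) → (((acc < -8 ∨ 3*acc ≥ 5) → 2*acc ≠ -2) ∧ (3/4)*acc > -17/4)) ∧ ((¬(acc ≠ c - 1 ∨ c ≤ 6)) → (((c < -1 ∨ 3*acc ≥ -13) → 2*acc ≠ -14) ∧ acc < (7/4)*c - 14))))
Before acc := 3*acc + 7: (c = 17 → (((c < -1 ∨ 18*acc ≥ -34) → 12*acc ≠ -28) ∧ 6*acc < (7/4)*c - 21)) ∧ ((¬(c = 17)) → (((3*acc ≠ c - 8 ∨ c ≤ 6) → (((3*acc < -15 ∨ 9*acc ≥ -16) → 6*acc ≠ -16) ∧ (9/4)*acc > -19/2)) ∧ ((¬(3*acc ≠ c - 8 ∨ c ≤ 6)) → (((c < -1 ∨ 9*acc ≥ -34) → 6*acc ≠ -28) ∧ 3*acc < (7/4)*c - 21))))
The weakest precondition is (c = 17 → (((c < -1 ∨ 18*acc ≥ -34) → 12*acc ≠ -28) ∧ 6*acc < (7/4)*c - 21)) ∧ ((¬(c = 17)) → (((3*acc ≠ c - 8 ∨ c ≤ 6) → (((3*acc < -15 ∨ 9*acc ≥ -16) → 6*acc ≠ -16) ∧ (9/4)*acc > -19/2)) ∧ ((¬(3*acc ≠ c - 8 ∨ c ≤ 6)) → (((c < -1 ∨ 9*acc ≥ -34) → 6*acc ≠ -28) ∧ 3*acc < (7/4)*c - 21)))).
Check whether (c = 17 → (7/4)*c > 9) ∧ ((¬(c = 17)) → ((¬(c ≠ 2 ∨ c ≤ 6)) → (7/4)*c > 15)) ∧ acc = -2 implies it.
Every state satisfying the precondition satisfies the weakest precondition: the implication holds.
Answer: valid


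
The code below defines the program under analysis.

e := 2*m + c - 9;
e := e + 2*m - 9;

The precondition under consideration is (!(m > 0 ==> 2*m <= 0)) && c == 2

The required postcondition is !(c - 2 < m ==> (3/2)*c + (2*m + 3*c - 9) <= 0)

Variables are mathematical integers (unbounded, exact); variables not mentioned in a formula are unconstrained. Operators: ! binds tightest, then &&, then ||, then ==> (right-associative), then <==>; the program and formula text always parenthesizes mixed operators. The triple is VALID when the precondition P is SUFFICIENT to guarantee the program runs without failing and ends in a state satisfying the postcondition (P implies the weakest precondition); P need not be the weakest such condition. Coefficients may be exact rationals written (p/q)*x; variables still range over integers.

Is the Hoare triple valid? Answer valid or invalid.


Working backward. After the program, the postcondition !(c - 2 < m ==> (3/2)*c + (2*m + 3*c - 9) <= 0) must hold; in canonical form it is !(c < m + 2 ==> (9/2)*c + 2*m <= 9).
Before e := e + 2*m - 9: !(c < m + 2 ==> (9/2)*c + 2*m <= 9)
Before e := 2*m + c - 9: !(c < m + 2 ==> (9/2)*c + 2*m <= 9)
The weakest precondition is !(c < m + 2 ==> (9/2)*c + 2*m <= 9).
Check whether (!(m > 0 ==> 2*m <= 0)) && c == 2 implies it.
Every state satisfying the precondition satisfies the weakest precondition: the implication holds.
Answer: valid


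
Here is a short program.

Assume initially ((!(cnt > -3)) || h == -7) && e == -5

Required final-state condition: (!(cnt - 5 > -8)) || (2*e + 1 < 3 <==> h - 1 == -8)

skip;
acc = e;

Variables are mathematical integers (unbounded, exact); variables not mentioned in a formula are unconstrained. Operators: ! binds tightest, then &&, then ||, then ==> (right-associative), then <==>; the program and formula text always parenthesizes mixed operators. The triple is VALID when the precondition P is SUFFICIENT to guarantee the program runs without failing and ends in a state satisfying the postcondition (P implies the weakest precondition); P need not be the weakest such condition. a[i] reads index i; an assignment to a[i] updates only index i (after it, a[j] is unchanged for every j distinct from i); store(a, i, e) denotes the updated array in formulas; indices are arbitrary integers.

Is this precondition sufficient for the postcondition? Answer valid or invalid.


Working backward. After the program, the postcondition (!(cnt - 5 > -8)) || (2*e + 1 < 3 <==> h - 1 == -8) must hold; in canonical form it is (!(cnt > -3)) || (2*e < 2 <==> h == -7).
Before acc := e: (!(cnt > -3)) || (2*e < 2 <==> h == -7)
Before skip: (!(cnt > -3)) || (2*e < 2 <==> h == -7)
The weakest precondition is (!(cnt > -3)) || (2*e < 2 <==> h == -7).
Check whether ((!(cnt > -3)) || h == -7) && e == -5 implies it.
Every state satisfying the precondition satisfies the weakest precondition: the implication holds.
Answer: valid


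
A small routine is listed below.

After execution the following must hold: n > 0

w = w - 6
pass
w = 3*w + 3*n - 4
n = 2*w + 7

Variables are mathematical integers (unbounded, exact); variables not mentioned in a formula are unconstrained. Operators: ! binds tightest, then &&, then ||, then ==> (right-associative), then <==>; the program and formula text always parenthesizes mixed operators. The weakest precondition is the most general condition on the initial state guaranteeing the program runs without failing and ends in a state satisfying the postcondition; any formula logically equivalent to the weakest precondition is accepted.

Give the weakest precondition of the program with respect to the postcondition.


Working backward. After the program, n > 0 must hold.
Before n := 2*w + 7: 2*w > -7
Before w := 3*w + 3*n - 4: 6*n + 6*w > 1
Before skip: 6*n + 6*w > 1
Before w := w - 6: 6*n + 6*w > 37
Answer: WP = 6*n + 6*w > 37


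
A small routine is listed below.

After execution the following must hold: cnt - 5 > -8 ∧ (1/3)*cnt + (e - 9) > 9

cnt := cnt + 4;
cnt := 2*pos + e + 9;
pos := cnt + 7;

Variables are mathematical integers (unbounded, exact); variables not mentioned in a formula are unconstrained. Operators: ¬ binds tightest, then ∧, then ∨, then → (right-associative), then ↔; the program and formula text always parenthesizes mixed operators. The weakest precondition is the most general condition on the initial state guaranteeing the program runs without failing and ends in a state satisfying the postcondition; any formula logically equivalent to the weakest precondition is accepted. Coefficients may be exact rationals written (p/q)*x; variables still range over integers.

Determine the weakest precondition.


Working backward. After the program, the postcondition cnt - 5 > -8 ∧ (1/3)*cnt + (e - 9) > 9 must hold; in canonical form it is cnt > -3 ∧ (1/3)*cnt + e > 18.
Before pos := cnt + 7: cnt > -3 ∧ (1/3)*cnt + e > 18
Before cnt := 2*pos + e + 9: e + 2*pos > -12 ∧ (4/3)*e + (2/3)*pos > 15
Before cnt := cnt + 4: e + 2*pos > -12 ∧ (4/3)*e + (2/3)*pos > 15
Answer: WP = e + 2*pos > -12 ∧ (4/3)*e + (2/3)*pos > 15


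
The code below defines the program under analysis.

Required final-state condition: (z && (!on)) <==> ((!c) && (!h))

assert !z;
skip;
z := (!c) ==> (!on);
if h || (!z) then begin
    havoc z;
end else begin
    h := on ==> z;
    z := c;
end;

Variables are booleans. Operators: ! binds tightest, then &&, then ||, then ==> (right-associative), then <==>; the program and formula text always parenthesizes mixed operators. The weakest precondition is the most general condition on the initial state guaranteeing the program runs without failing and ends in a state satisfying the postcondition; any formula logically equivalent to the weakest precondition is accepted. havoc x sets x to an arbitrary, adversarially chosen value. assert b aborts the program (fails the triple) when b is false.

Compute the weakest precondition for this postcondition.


Working backward. After the program, (z && (!on)) <==> ((!c) && (!h)) must hold.
Then branch requires ((!on) <==> ((!c) && (!h))) && (!((!c) && (!h))); else branch requires (c && (!on)) <==> ((!c) && (!(on ==> z))).
Before the if: ((h || (!z)) ==> (((!on) <==> ((!c) && (!h))) && (!((!c) && (!h))))) && ((!(h || (!z))) ==> ((c && (!on)) <==> ((!c) && (!(on ==> z)))))
Before z := (!c) ==> (!on): ((h || (!((!c) ==> (!on)))) ==> (((!on) <==> ((!c) && (!h))) && (!((!c) && (!h))))) && ((!(h || (!((!c) ==> (!on))))) ==> ((c && (!on)) <==> ((!c) && (!(on ==> ((!c) ==> (!on)))))))
Before skip: ((h || (!((!c) ==> (!on)))) ==> (((!on) <==> ((!c) && (!h))) && (!((!c) && (!h))))) && ((!(h || (!((!c) ==> (!on))))) ==> ((c && (!on)) <==> ((!c) && (!(on ==> ((!c) ==> (!on)))))))
Before assert !z: (!z) && ((h || (!((!c) ==> (!on)))) ==> (((!on) <==> ((!c) && (!h))) && (!((!c) && (!h))))) && ((!(h || (!((!c) ==> (!on))))) ==> ((c && (!on)) <==> ((!c) && (!(on ==> ((!c) ==> (!on)))))))
Answer: WP = (!z) && ((h || (!((!c) ==> (!on)))) ==> (((!on) <==> ((!c) && (!h))) && (!((!c) && (!h))))) && ((!(h || (!((!c) ==> (!on))))) ==> ((c && (!on)) <==> ((!c) && (!(on ==> ((!c) ==> (!on)))))))


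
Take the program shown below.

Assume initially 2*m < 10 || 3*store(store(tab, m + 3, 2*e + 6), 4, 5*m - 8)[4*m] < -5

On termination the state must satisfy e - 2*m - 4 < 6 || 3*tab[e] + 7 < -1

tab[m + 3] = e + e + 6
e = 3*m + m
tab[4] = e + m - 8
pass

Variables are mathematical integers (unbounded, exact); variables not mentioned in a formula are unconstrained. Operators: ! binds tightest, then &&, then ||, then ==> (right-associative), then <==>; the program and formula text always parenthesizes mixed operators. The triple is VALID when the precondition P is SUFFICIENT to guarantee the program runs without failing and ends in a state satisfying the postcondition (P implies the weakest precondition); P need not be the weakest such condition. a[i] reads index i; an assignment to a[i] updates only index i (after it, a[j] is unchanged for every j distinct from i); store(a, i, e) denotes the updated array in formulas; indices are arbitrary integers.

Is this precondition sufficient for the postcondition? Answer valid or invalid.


Working backward. After the program, the postcondition e - 2*m - 4 < 6 || 3*tab[e] + 7 < -1 must hold; in canonical form it is e < 2*m + 10 || 3*tab[e] < -8.
Before skip: e < 2*m + 10 || 3*tab[e] < -8
Before tab[4] := e + m - 8: e < 2*m + 10 || 3*store(tab, 4, e + m - 8)[e] < -8
Before e := 3*m + m: 2*m < 10 || 3*store(tab, 4, 5*m - 8)[4*m] < -8
Before tab[m + 3] := e + e + 6: 2*m < 10 || 3*store(store(tab, m + 3, 2*e + 6), 4, 5*m - 8)[4*m] < -8
The weakest precondition is 2*m < 10 || 3*store(store(tab, m + 3, 2*e + 6), 4, 5*m - 8)[4*m] < -8.
Check whether 2*m < 10 || 3*store(store(tab, m + 3, 2*e + 6), 4, 5*m - 8)[4*m] < -5 implies it.
Countermodel: at the initial state e = 0, m = 5, tab = {[4] = 2, [8] = 2, [20] = -2, elsewhere 2}, the precondition holds but the weakest precondition fails.
Answer: invalid


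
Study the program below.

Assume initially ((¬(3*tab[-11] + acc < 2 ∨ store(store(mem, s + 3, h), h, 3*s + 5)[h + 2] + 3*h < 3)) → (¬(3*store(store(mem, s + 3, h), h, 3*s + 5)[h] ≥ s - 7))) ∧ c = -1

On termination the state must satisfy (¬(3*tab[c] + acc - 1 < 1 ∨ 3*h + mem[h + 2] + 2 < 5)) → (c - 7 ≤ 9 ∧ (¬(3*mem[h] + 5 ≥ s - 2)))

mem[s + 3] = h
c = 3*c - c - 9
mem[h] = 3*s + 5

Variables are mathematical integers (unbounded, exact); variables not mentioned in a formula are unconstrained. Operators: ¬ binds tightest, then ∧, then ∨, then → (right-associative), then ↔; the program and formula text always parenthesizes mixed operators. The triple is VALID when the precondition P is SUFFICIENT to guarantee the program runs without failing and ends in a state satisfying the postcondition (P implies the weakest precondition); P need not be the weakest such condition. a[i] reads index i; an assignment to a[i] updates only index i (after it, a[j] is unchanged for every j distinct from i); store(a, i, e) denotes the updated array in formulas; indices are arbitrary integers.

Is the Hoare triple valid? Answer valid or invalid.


Working backward. After the program, the postcondition (¬(3*tab[c] + acc - 1 < 1 ∨ 3*h + mem[h + 2] + 2 < 5)) → (c - 7 ≤ 9 ∧ (¬(3*mem[h] + 5 ≥ s - 2))) must hold; in canonical form it is (¬(3*tab[c] + acc < 2 ∨ mem[h + 2] + 3*h < 3)) → (c ≤ 16 ∧ (¬(3*mem[h] ≥ s - 7))).
Before mem[h] := 3*s + 5: (¬(3*tab[c] + acc < 2 ∨ store(mem, h, 3*s + 5)[h + 2] + 3*h < 3)) → (c ≤ 16 ∧ (¬(3*store(mem, h, 3*s + 5)[h] ≥ s - 7)))
Before c := 3*c - c - 9: (¬(3*tab[2*c - 9] + acc < 2 ∨ store(mem, h, 3*s + 5)[h + 2] + 3*h < 3)) → (2*c ≤ 25 ∧ (¬(3*store(mem, h, 3*s + 5)[h] ≥ s - 7)))
Before mem[s + 3] := h: (¬(3*tab[2*c - 9] + acc < 2 ∨ store(store(mem, s + 3, h), h, 3*s + 5)[h + 2] + 3*h < 3)) → (2*c ≤ 25 ∧ (¬(3*store(store(mem, s + 3, h), h, 3*s + 5)[h] ≥ s - 7)))
The weakest precondition is (¬(3*tab[2*c - 9] + acc < 2 ∨ store(store(mem, s + 3, h), h, 3*s + 5)[h + 2] + 3*h < 3)) → (2*c ≤ 25 ∧ (¬(3*store(store(mem, s + 3, h), h, 3*s + 5)[h] ≥ s - 7))).
Check whether ((¬(3*tab[-11] + acc < 2 ∨ store(store(mem, s + 3, h), h, 3*s + 5)[h + 2] + 3*h < 3)) → (¬(3*store(store(mem, s + 3, h), h, 3*s + 5)[h] ≥ s - 7))) ∧ c = -1 implies it.
Every state satisfying the precondition satisfies the weakest precondition: the implication holds.
Answer: valid


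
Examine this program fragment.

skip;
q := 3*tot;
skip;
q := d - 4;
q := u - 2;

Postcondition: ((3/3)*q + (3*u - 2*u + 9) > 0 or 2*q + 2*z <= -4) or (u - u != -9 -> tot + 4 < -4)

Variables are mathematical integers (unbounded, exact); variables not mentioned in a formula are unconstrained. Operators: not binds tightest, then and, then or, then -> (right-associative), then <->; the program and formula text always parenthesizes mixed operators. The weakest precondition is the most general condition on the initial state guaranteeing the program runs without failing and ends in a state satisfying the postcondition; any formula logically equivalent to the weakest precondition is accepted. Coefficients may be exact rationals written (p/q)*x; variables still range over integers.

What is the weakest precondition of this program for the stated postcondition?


Working backward. After the program, the postcondition ((3/3)*q + (3*u - 2*u + 9) > 0 or 2*q + 2*z <= -4) or (u - u != -9 -> tot + 4 < -4) must hold; in canonical form it is q + u > -9 or 2*q + 2*z <= -4 or tot < -8.
Before q := u - 2: 2*u > -7 or 2*u + 2*z <= 0 or tot < -8
Before q := d - 4: 2*u > -7 or 2*u + 2*z <= 0 or tot < -8
Before skip: 2*u > -7 or 2*u + 2*z <= 0 or tot < -8
Before q := 3*tot: 2*u > -7 or 2*u + 2*z <= 0 or tot < -8
Before skip: 2*u > -7 or 2*u + 2*z <= 0 or tot < -8
Answer: WP = 2*u > -7 or 2*u + 2*z <= 0 or tot < -8


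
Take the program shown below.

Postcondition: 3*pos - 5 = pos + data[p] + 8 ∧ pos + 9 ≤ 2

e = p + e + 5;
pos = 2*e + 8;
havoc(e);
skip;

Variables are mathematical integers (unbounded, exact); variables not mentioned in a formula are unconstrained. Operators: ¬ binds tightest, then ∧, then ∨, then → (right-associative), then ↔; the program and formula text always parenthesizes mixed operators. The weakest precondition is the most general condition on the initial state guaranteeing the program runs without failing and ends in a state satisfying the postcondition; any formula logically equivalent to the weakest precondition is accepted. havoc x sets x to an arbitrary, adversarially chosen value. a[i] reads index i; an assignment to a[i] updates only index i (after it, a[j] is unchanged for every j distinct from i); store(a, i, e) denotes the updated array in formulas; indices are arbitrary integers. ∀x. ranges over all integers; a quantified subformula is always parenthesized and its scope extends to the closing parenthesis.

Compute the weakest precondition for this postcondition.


Working backward. After the program, the postcondition 3*pos - 5 = pos + data[p] + 8 ∧ pos + 9 ≤ 2 must hold; in canonical form it is 2*pos = data[p] + 13 ∧ pos ≤ -7.
Before skip: 2*pos = data[p] + 13 ∧ pos ≤ -7
Before havoc e: 2*pos = data[p] + 13 ∧ pos ≤ -7
Before pos := 2*e + 8: 4*e = data[p] - 3 ∧ 2*e ≤ -15
Before e := p + e + 5: 4*e + 4*p = data[p] - 23 ∧ 2*e + 2*p ≤ -25
Answer: WP = 4*e + 4*p = data[p] - 23 ∧ 2*e + 2*p ≤ -25


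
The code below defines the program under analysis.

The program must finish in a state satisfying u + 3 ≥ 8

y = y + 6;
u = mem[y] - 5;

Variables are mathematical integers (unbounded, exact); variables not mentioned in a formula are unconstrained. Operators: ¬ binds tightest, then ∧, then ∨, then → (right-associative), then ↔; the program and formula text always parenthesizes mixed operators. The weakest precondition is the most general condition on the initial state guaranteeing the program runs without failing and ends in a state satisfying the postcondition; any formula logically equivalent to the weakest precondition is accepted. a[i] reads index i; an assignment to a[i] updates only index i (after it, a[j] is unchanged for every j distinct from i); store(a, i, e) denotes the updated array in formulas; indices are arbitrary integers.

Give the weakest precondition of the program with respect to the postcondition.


Working backward. After the program, the postcondition u + 3 ≥ 8 must hold; in canonical form it is u ≥ 5.
Before u := mem[y] - 5: mem[y] ≥ 10
Before y := y + 6: mem[y + 6] ≥ 10
Answer: WP = mem[y + 6] ≥ 10


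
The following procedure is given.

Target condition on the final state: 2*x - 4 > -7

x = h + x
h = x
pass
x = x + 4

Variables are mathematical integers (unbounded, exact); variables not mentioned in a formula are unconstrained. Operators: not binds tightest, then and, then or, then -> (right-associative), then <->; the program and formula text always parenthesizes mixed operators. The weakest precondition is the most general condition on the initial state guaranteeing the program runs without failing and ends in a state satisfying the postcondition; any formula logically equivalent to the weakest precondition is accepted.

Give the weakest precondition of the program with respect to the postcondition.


Working backward. After the program, the postcondition 2*x - 4 > -7 must hold; in canonical form it is 2*x > -3.
Before x := x + 4: 2*x > -11
Before skip: 2*x > -11
Before h := x: 2*x > -11
Before x := h + x: 2*h + 2*x > -11
Answer: WP = 2*h + 2*x > -11


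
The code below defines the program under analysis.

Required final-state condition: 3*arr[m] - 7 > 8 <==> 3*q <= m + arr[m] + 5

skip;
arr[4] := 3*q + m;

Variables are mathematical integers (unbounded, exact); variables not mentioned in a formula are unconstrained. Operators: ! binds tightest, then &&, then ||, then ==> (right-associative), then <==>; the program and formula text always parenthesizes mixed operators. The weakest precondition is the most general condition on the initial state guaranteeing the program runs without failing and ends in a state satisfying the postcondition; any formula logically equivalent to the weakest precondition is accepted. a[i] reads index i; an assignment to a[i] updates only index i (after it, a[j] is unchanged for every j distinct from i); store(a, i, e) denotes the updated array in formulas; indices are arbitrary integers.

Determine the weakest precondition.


Working backward. After the program, the postcondition 3*arr[m] - 7 > 8 <==> 3*q <= m + arr[m] + 5 must hold; in canonical form it is 3*arr[m] > 15 <==> 3*q <= arr[m] + m + 5.
Before arr[4] := 3*q + m: 3*store(arr, 4, m + 3*q)[m] > 15 <==> 3*q <= store(arr, 4, m + 3*q)[m] + m + 5
Before skip: 3*store(arr, 4, m + 3*q)[m] > 15 <==> 3*q <= store(arr, 4, m + 3*q)[m] + m + 5
Answer: WP = 3*store(arr, 4, m + 3*q)[m] > 15 <==> 3*q <= store(arr, 4, m + 3*q)[m] + m + 5


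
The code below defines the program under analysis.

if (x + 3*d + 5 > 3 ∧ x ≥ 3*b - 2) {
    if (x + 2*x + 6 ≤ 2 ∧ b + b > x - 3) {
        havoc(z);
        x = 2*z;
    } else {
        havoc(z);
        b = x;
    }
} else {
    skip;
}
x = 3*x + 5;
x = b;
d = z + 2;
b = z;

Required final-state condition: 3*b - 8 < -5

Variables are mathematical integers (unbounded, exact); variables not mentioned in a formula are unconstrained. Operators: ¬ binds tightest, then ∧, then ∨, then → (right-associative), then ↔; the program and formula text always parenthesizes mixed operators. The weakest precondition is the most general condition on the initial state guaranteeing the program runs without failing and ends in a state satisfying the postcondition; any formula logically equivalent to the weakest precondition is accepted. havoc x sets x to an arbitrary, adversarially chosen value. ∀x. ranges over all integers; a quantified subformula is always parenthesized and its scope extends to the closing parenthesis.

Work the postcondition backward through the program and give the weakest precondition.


Working backward. After the program, the postcondition 3*b - 8 < -5 must hold; in canonical form it is 3*b < 3.
Before b := z: 3*z < 3
Before d := z + 2: 3*z < 3
Before x := b: 3*z < 3
Before x := 3*x + 5: 3*z < 3
Then branch requires ((3*x ≤ -4 ∧ 2*b > x - 3) → (∀z_1. 3*z_1 < 3)) ∧ ((¬(3*x ≤ -4 ∧ 2*b > x - 3)) → (∀z_1. 3*z_1 < 3)); else branch requires 3*z < 3.
Before the if: ((3*d + x > -2 ∧ x ≥ 3*b - 2) → (((3*x ≤ -4 ∧ 2*b > x - 3) → (∀z_1. 3*z_1 < 3)) ∧ ((¬(3*x ≤ -4 ∧ 2*b > x - 3)) → (∀z_1. 3*z_1 < 3)))) ∧ ((¬(3*d + x > -2 ∧ x ≥ 3*b - 2)) → 3*z < 3)
Answer: WP = ((3*d + x > -2 ∧ x ≥ 3*b - 2) → (((3*x ≤ -4 ∧ 2*b > x - 3) → (∀z_1. 3*z_1 < 3)) ∧ ((¬(3*x ≤ -4 ∧ 2*b > x - 3)) → (∀z_1. 3*z_1 < 3)))) ∧ ((¬(3*d + x > -2 ∧ x ≥ 3*b - 2)) → 3*z < 3)


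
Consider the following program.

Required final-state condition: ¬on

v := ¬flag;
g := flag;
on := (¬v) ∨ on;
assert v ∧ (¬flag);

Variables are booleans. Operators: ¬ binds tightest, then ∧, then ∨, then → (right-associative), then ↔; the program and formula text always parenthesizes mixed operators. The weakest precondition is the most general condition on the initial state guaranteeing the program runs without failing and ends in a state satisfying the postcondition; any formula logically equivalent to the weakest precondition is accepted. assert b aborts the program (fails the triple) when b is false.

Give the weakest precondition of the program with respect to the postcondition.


Working backward. After the program, ¬on must hold.
Before assert v ∧ (¬flag): v ∧ (¬flag) ∧ (¬on)
Before on := (¬v) ∨ on: v ∧ (¬flag) ∧ (¬((¬v) ∨ on))
Before g := flag: v ∧ (¬flag) ∧ (¬((¬v) ∨ on))
Before v := ¬flag: (¬flag) ∧ (¬(flag ∨ on))
Answer: WP = (¬flag) ∧ (¬(flag ∨ on))


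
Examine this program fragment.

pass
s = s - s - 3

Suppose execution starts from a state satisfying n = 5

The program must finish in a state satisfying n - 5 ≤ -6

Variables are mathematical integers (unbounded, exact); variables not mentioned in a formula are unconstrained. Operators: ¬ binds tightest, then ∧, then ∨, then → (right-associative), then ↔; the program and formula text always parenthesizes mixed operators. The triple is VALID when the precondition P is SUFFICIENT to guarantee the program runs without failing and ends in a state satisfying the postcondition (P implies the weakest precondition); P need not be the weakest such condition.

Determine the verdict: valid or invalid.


Working backward. After the program, the postcondition n - 5 ≤ -6 must hold; in canonical form it is n ≤ -1.
Before s := s - s - 3: n ≤ -1
Before skip: n ≤ -1
The weakest precondition is n ≤ -1.
Check whether n = 5 implies it.
Countermodel: at the initial state n = 5, the precondition holds but the weakest precondition fails.
Answer: invalid


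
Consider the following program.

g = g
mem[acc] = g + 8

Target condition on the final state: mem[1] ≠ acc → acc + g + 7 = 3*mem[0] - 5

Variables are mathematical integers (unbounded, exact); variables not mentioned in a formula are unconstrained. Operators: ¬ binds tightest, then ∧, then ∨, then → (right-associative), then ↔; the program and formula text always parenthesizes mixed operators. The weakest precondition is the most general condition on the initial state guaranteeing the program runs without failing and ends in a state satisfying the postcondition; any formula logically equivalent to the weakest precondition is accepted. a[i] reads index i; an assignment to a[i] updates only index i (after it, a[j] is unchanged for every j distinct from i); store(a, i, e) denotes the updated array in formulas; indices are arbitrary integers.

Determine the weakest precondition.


Working backward. After the program, the postcondition mem[1] ≠ acc → acc + g + 7 = 3*mem[0] - 5 must hold; in canonical form it is mem[1] ≠ acc → acc + g = 3*mem[0] - 12.
Before mem[acc] := g + 8: store(mem, acc, g + 8)[1] ≠ acc → acc + g = 3*store(mem, acc, g + 8)[0] - 12
Before g := g: store(mem, acc, g + 8)[1] ≠ acc → acc + g = 3*store(mem, acc, g + 8)[0] - 12
Answer: WP = store(mem, acc, g + 8)[1] ≠ acc → acc + g = 3*store(mem, acc, g + 8)[0] - 12


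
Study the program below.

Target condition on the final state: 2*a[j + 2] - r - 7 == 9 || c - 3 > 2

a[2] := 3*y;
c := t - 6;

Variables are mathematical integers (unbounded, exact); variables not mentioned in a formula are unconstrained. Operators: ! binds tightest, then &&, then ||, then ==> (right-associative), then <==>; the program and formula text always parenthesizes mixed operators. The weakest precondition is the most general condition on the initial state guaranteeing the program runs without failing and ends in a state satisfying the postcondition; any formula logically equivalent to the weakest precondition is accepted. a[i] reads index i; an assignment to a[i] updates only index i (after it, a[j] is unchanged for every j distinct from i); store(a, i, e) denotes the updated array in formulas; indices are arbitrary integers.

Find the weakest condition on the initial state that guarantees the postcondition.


Working backward. After the program, the postcondition 2*a[j + 2] - r - 7 == 9 || c - 3 > 2 must hold; in canonical form it is 2*a[j + 2] == r + 16 || c > 5.
Before c := t - 6: 2*a[j + 2] == r + 16 || t > 11
Before a[2] := 3*y: 2*store(a, 2, 3*y)[j + 2] == r + 16 || t > 11
Answer: WP = 2*store(a, 2, 3*y)[j + 2] == r + 16 || t > 11


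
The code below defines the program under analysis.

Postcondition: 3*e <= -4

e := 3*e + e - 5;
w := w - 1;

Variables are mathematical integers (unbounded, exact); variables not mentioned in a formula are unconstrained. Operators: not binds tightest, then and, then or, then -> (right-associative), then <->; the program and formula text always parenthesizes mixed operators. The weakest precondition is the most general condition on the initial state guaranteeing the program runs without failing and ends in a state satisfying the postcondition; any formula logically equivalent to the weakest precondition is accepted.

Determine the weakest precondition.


Working backward. After the program, 3*e <= -4 must hold.
Before w := w - 1: 3*e <= -4
Before e := 3*e + e - 5: 12*e <= 11
Answer: WP = 12*e <= 11


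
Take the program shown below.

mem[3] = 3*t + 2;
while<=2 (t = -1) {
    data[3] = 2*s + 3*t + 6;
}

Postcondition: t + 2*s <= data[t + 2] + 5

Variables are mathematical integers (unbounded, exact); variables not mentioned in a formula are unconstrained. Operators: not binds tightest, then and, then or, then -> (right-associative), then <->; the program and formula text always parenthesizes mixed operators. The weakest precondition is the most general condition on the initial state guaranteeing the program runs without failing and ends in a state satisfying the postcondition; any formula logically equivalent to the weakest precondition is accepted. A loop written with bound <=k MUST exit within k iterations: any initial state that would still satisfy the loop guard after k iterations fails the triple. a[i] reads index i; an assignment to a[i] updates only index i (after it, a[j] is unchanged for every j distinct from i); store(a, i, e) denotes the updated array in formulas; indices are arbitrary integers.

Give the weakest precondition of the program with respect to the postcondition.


Working backward. After the program, the postcondition t + 2*s <= data[t + 2] + 5 must hold; in canonical form it is 2*s + t <= data[t + 2] + 5.
Before the loop (bound <=2), unroll the exhaustion recursion (WP_0 = exit-now case; WP_j = one more guarded iteration, up to j = 2):
  WP_0: (not (t = -1)) and 2*s + t <= data[t + 2] + 5
  WP_1: (t = -1 -> ((not (t = -1)) and 2*s + t <= store(data, 3, 2*s + 3*t + 6)[t + 2] + 5)) and ((not (t = -1)) -> 2*s + t <= data[t + 2] + 5)
  WP_2: (t = -1 -> ((t = -1 -> ((not (t = -1)) and 2*s + t <= store(store(data, 3, 2*s + 3*t + 6), 3, 2*s + 3*t + 6)[t + 2] + 5)) and ((not (t = -1)) -> 2*s + t <= store(data, 3, 2*s + 3*t + 6)[t + 2] + 5))) and ((not (t = -1)) -> 2*s + t <= data[t + 2] + 5)
So before the loop: (t = -1 -> ((t = -1 -> ((not (t = -1)) and 2*s + t <= store(store(data, 3, 2*s + 3*t + 6), 3, 2*s + 3*t + 6)[t + 2] + 5)) and ((not (t = -1)) -> 2*s + t <= store(data, 3, 2*s + 3*t + 6)[t + 2] + 5))) and ((not (t = -1)) -> 2*s + t <= data[t + 2] + 5)
Before mem[3] := 3*t + 2: (t = -1 -> ((t = -1 -> ((not (t = -1)) and 2*s + t <= store(store(data, 3, 2*s + 3*t + 6), 3, 2*s + 3*t + 6)[t + 2] + 5)) and ((not (t = -1)) -> 2*s + t <= store(data, 3, 2*s + 3*t + 6)[t + 2] + 5))) and ((not (t = -1)) -> 2*s + t <= data[t + 2] + 5)
Answer: WP = (t = -1 -> ((t = -1 -> ((not (t = -1)) and 2*s + t <= store(store(data, 3, 2*s + 3*t + 6), 3, 2*s + 3*t + 6)[t + 2] + 5)) and ((not (t = -1)) -> 2*s + t <= store(data, 3, 2*s + 3*t + 6)[t + 2] + 5))) and ((not (t = -1)) -> 2*s + t <= data[t + 2] + 5)


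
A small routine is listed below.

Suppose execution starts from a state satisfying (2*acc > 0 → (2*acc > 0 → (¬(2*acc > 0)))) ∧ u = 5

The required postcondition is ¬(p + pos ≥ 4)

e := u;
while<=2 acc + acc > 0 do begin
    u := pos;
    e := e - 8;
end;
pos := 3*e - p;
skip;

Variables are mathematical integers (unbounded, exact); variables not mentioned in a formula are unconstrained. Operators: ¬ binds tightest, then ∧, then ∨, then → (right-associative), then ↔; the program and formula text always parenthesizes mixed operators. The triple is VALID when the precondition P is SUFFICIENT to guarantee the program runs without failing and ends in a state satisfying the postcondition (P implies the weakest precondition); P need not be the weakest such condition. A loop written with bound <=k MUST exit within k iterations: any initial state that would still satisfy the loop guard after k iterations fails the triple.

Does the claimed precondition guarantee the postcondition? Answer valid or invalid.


Working backward. After the program, ¬(p + pos ≥ 4) must hold.
Before skip: ¬(p + pos ≥ 4)
Before pos := 3*e - p: ¬(3*e ≥ 4)
Before the loop (bound <=2), unroll the exhaustion recursion (WP_0 = exit-now case; WP_j = one more guarded iteration, up to j = 2):
  WP_0: (¬(2*acc > 0)) ∧ (¬(3*e ≥ 4))
  WP_1: (2*acc > 0 → ((¬(2*acc > 0)) ∧ (¬(3*e ≥ 28)))) ∧ ((¬(2*acc > 0)) → (¬(3*e ≥ 4)))
  WP_2: (2*acc > 0 → ((2*acc > 0 → ((¬(2*acc > 0)) ∧ (¬(3*e ≥ 52)))) ∧ ((¬(2*acc > 0)) → (¬(3*e ≥ 28))))) ∧ ((¬(2*acc > 0)) → (¬(3*e ≥ 4)))
So before the loop: (2*acc > 0 → ((2*acc > 0 → ((¬(2*acc > 0)) ∧ (¬(3*e ≥ 52)))) ∧ ((¬(2*acc > 0)) → (¬(3*e ≥ 28))))) ∧ ((¬(2*acc > 0)) → (¬(3*e ≥ 4)))
Before e := u: (2*acc > 0 → ((2*acc > 0 → ((¬(2*acc > 0)) ∧ (¬(3*u ≥ 52)))) ∧ ((¬(2*acc > 0)) → (¬(3*u ≥ 28))))) ∧ ((¬(2*acc > 0)) → (¬(3*u ≥ 4)))
The weakest precondition is (2*acc > 0 → ((2*acc > 0 → ((¬(2*acc > 0)) ∧ (¬(3*u ≥ 52)))) ∧ ((¬(2*acc > 0)) → (¬(3*u ≥ 28))))) ∧ ((¬(2*acc > 0)) → (¬(3*u ≥ 4))).
Check whether (2*acc > 0 → (2*acc > 0 → (¬(2*acc > 0)))) ∧ u = 5 implies it.
Countermodel: at the initial state acc = 0, u = 5, the precondition holds but the weakest precondition fails.
Answer: invalid


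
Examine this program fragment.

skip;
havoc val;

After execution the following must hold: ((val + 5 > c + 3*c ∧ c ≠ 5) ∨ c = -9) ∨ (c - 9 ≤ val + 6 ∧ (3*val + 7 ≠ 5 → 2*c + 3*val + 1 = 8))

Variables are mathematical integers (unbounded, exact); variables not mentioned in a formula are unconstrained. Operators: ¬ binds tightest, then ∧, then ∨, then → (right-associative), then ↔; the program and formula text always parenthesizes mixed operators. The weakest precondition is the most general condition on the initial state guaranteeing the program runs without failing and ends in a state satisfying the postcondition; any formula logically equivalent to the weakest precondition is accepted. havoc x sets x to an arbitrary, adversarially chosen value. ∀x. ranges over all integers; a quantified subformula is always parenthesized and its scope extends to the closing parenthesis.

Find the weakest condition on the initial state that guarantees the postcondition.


Working backward. After the program, the postcondition ((val + 5 > c + 3*c ∧ c ≠ 5) ∨ c = -9) ∨ (c - 9 ≤ val + 6 ∧ (3*val + 7 ≠ 5 → 2*c + 3*val + 1 = 8)) must hold; in canonical form it is (val > 4*c - 5 ∧ c ≠ 5) ∨ c = -9 ∨ (c ≤ val + 15 ∧ (3*val ≠ -2 → 2*c + 3*val = 7)).
Before havoc val: ∀val_1. ((val_1 > 4*c - 5 ∧ c ≠ 5) ∨ c = -9 ∨ (c ≤ val_1 + 15 ∧ (3*val_1 ≠ -2 → 2*c + 3*val_1 = 7)))
Before skip: ∀val_1. ((val_1 > 4*c - 5 ∧ c ≠ 5) ∨ c = -9 ∨ (c ≤ val_1 + 15 ∧ (3*val_1 ≠ -2 → 2*c + 3*val_1 = 7)))
Answer: WP = ∀val_1. ((val_1 > 4*c - 5 ∧ c ≠ 5) ∨ c = -9 ∨ (c ≤ val_1 + 15 ∧ (3*val_1 ≠ -2 → 2*c + 3*val_1 = 7)))


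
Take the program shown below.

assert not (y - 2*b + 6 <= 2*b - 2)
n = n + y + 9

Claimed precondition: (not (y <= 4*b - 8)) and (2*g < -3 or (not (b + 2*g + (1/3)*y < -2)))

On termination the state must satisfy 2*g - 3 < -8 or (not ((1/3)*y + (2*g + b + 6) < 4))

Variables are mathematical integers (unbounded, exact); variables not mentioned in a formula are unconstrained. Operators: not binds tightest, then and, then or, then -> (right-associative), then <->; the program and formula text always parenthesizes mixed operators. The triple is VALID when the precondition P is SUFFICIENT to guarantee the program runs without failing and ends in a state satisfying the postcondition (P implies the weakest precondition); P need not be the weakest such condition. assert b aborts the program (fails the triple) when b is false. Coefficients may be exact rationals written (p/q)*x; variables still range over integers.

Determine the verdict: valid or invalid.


Working backward. After the program, the postcondition 2*g - 3 < -8 or (not ((1/3)*y + (2*g + b + 6) < 4)) must hold; in canonical form it is 2*g < -5 or (not (b + 2*g + (1/3)*y < -2)).
Before n := n + y + 9: 2*g < -5 or (not (b + 2*g + (1/3)*y < -2))
Before assert not (y - 2*b + 6 <= 2*b - 2): (not (y <= 4*b - 8)) and (2*g < -5 or (not (b + 2*g + (1/3)*y < -2)))
The weakest precondition is (not (y <= 4*b - 8)) and (2*g < -5 or (not (b + 2*g + (1/3)*y < -2))).
Check whether (not (y <= 4*b - 8)) and (2*g < -3 or (not (b + 2*g + (1/3)*y < -2))) implies it.
Countermodel: at the initial state b = 0, g = -2, y = 0, the precondition holds but the weakest precondition fails.
Answer: invalid


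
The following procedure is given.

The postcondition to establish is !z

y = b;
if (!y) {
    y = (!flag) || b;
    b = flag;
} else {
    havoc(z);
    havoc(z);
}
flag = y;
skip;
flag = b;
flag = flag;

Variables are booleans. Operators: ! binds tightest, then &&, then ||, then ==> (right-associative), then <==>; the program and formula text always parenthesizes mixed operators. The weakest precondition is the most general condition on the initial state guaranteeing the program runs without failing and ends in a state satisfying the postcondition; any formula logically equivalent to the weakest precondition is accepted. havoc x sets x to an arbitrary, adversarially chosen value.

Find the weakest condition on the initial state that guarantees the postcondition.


Working backward. After the program, !z must hold.
Before flag := flag: !z
Before flag := b: !z
Before skip: !z
Before flag := y: !z
Then branch requires !z; else branch requires false.
Before the if: ((!y) ==> (!z)) && (!y)
Before y := b: ((!b) ==> (!z)) && (!b)
Answer: WP = ((!b) ==> (!z)) && (!b)


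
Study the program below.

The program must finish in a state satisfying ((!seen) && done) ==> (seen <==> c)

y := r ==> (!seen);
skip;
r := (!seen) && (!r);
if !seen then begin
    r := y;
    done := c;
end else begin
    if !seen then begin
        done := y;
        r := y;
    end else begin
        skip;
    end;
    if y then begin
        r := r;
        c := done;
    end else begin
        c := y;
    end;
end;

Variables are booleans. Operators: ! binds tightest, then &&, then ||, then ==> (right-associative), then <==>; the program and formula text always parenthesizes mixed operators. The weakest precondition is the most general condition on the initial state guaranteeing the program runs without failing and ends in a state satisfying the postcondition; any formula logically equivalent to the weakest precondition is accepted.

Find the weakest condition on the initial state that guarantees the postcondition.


Working backward. After the program, ((!seen) && done) ==> (seen <==> c) must hold.
Then branch requires ((!seen) && c) ==> (seen <==> c); else branch requires ((!seen) ==> ((y ==> (((!seen) && y) ==> (seen <==> y))) && ((!y) ==> (((!seen) && y) ==> (seen <==> y))))) && (seen ==> ((y ==> (((!seen) && done) ==> (seen <==> done))) && ((!y) ==> (((!seen) && done) ==> (seen <==> y))))).
Before the if: ((!seen) ==> (((!seen) && c) ==> (seen <==> c))) && (seen ==> (((!seen) ==> ((y ==> (((!seen) && y) ==> (seen <==> y))) && ((!y) ==> (((!seen) && y) ==> (seen <==> y))))) && (seen ==> ((y ==> (((!seen) && done) ==> (seen <==> done))) && ((!y) ==> (((!seen) && done) ==> (seen <==> y)))))))
Before r := (!seen) && (!r): ((!seen) ==> (((!seen) && c) ==> (seen <==> c))) && (seen ==> (((!seen) ==> ((y ==> (((!seen) && y) ==> (seen <==> y))) && ((!y) ==> (((!seen) && y) ==> (seen <==> y))))) && (seen ==> ((y ==> (((!seen) && done) ==> (seen <==> done))) && ((!y) ==> (((!seen) && done) ==> (seen <==> y)))))))
Before skip: ((!seen) ==> (((!seen) && c) ==> (seen <==> c))) && (seen ==> (((!seen) ==> ((y ==> (((!seen) && y) ==> (seen <==> y))) && ((!y) ==> (((!seen) && y) ==> (seen <==> y))))) && (seen ==> ((y ==> (((!seen) && done) ==> (seen <==> done))) && ((!y) ==> (((!seen) && done) ==> (seen <==> y)))))))
Before y := r ==> (!seen): ((!seen) ==> (((!seen) && c) ==> (seen <==> c))) && (seen ==> (((!seen) ==> (((r ==> (!seen)) ==> (((!seen) && (r ==> (!seen))) ==> (seen <==> (r ==> (!seen))))) && ((!(r ==> (!seen))) ==> (((!seen) && (r ==> (!seen))) ==> (seen <==> (r ==> (!seen))))))) && (seen ==> (((r ==> (!seen)) ==> (((!seen) && done) ==> (seen <==> done))) && ((!(r ==> (!seen))) ==> (((!seen) && done) ==> (seen <==> (r ==> (!seen)))))))))
Answer: WP = ((!seen) ==> (((!seen) && c) ==> (seen <==> c))) && (seen ==> (((!seen) ==> (((r ==> (!seen)) ==> (((!seen) && (r ==> (!seen))) ==> (seen <==> (r ==> (!seen))))) && ((!(r ==> (!seen))) ==> (((!seen) && (r ==> (!seen))) ==> (seen <==> (r ==> (!seen))))))) && (seen ==> (((r ==> (!seen)) ==> (((!seen) && done) ==> (seen <==> done))) && ((!(r ==> (!seen))) ==> (((!seen) && done) ==> (seen <==> (r ==> (!seen)))))))))
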